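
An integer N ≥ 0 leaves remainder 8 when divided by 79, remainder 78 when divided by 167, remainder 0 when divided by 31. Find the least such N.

343263

Combine the congruences pairwise.
From N ≡ 8 (mod 79) write N = 8 + 79t. Substituting into N ≡ 78 (mod 167) gives 79t ≡ 70 (mod 167), and since 79⁻¹ ≡ 74 (mod 167), t ≡ 3. Hence N ≡ 8 + 79·3 = 245 (mod 13193).
From N ≡ 245 (mod 13193) write N = 245 + 13193t. Substituting into N ≡ 0 (mod 31) gives 13193t ≡ 3 (mod 31), and since 18⁻¹ ≡ 19 (mod 31), t ≡ 26. Hence N ≡ 245 + 13193·26 = 343263 (mod 408983).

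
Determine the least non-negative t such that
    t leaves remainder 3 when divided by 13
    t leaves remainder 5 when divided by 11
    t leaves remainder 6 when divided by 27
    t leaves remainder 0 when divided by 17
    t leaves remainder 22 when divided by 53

The moduli are pairwise coprime; N = 13·11·27·17·53 = 3478761.
N/13 = 267597; 267597 ≡ 5 (mod 13); 5·8 ≡ 1, so inverse 8.
N/11 = 316251; 316251 ≡ 1 (mod 11), inverse 1.
N/27 = 128843; 128843 ≡ 26 (mod 27); 26·26 ≡ 1, so inverse 26.
N/17 = 204633; 204633 ≡ 4 (mod 17); 4·13 ≡ 1, so inverse 13.
N/53 = 65637; 65637 ≡ 23 (mod 53); 23·30 ≡ 1, so inverse 30.
t ≡ 3·267597·8 + 5·316251·1 + 6·128843·26 + 0·204633·13 + 22·65637·30 = 71423511.
71423511 mod 3478761 = 1848291.

1848291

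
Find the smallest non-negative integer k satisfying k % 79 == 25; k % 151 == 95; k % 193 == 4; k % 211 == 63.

129944202

From k ≡ 25 (mod 79) write k = 25 + 79t. Substituting into k ≡ 95 (mod 151) gives 79t ≡ 70 (mod 151), and since 79⁻¹ ≡ 65 (mod 151), t ≡ 20. Hence k ≡ 25 + 79·20 = 1605 (mod 11929).
From k ≡ 1605 (mod 11929) write k = 1605 + 11929t. Substituting into k ≡ 4 (mod 193) gives 11929t ≡ 136 (mod 193), and since 156⁻¹ ≡ 73 (mod 193), t ≡ 85. Hence k ≡ 1605 + 11929·85 = 1015570 (mod 2302297).
From k ≡ 1015570 (mod 2302297) write k = 1015570 + 2302297t. Substituting into k ≡ 63 (mod 211) gives 2302297t ≡ 36 (mod 211), and since 76⁻¹ ≡ 25 (mod 211), t ≡ 56. Hence k ≡ 1015570 + 2302297·56 = 129944202 (mod 485784667).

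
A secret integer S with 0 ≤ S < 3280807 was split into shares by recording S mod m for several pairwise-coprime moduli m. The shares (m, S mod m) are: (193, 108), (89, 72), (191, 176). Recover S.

The moduli are pairwise coprime; N = 193·89·191 = 3280807.
N/193 = 16999; 16999 ≡ 15 (mod 193); 15·103 ≡ 1, so inverse 103.
N/89 = 36863; 36863 ≡ 17 (mod 89); 17·21 ≡ 1, so inverse 21.
N/191 = 17177; 17177 ≡ 178 (mod 191); 178·44 ≡ 1, so inverse 44.
S ≡ 108·16999·103 + 72·36863·21 + 176·17177·44 = 377852420.
377852420 mod 3280807 = 559615.

559615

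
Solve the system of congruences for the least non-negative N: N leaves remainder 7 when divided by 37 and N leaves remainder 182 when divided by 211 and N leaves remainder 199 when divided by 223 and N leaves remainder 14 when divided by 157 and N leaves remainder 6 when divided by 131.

The moduli are pairwise coprime; M = 37·211·223·157·131 = 35806344887.
M/37 = 967739051; 967739051 ≡ 18 (mod 37); 18·35 ≡ 1, so inverse 35.
M/211 = 169698317; 169698317 ≡ 90 (mod 211); 90·68 ≡ 1, so inverse 68.
M/223 = 160566569; 160566569 ≡ 102 (mod 223); 102·129 ≡ 1, so inverse 129.
M/157 = 228065891; 228065891 ≡ 155 (mod 157); 155·78 ≡ 1, so inverse 78.
M/131 = 273330877; 273330877 ≡ 32 (mod 131); 32·86 ≡ 1, so inverse 86.
N ≡ 7·967739051·35 + 182·169698317·68 + 199·160566569·129 + 14·228065891·78 + 6·273330877·86 = 6849273516990.
6849273516990 mod 35806344887 = 10261643573.

10261643573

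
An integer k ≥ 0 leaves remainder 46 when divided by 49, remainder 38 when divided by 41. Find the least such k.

From k ≡ 46 (mod 49) write k = 46 + 49t. Substituting into k ≡ 38 (mod 41) gives 49t ≡ 33 (mod 41), and since 8⁻¹ ≡ 36 (mod 41), t ≡ 40. Hence k ≡ 46 + 49·40 = 2006 (mod 2009).

2006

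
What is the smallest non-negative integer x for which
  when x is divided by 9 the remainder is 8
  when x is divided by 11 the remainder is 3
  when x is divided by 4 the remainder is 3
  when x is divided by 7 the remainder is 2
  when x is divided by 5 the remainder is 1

From x ≡ 8 (mod 9) write x = 8 + 9t. Substituting into x ≡ 3 (mod 11) gives 9t ≡ 6 (mod 11), and since 9⁻¹ ≡ 5 (mod 11), t ≡ 8. Hence x ≡ 8 + 9·8 = 80 (mod 99).
From x ≡ 80 (mod 99) write x = 80 + 99t. Substituting into x ≡ 3 (mod 4) gives 99t ≡ 3 (mod 4), and since 3⁻¹ ≡ 3 (mod 4), t ≡ 1. Hence x ≡ 80 + 99·1 = 179 (mod 396).
From x ≡ 179 (mod 396) write x = 179 + 396t. Substituting into x ≡ 2 (mod 7) gives 396t ≡ 5 (mod 7), and since 4⁻¹ ≡ 2 (mod 7), t ≡ 3. Hence x ≡ 179 + 396·3 = 1367 (mod 2772).
From x ≡ 1367 (mod 2772) write x = 1367 + 2772t. Substituting into x ≡ 1 (mod 5) gives 2772t ≡ 4 (mod 5), and since 2⁻¹ ≡ 3 (mod 5), t ≡ 2. Hence x ≡ 1367 + 2772·2 = 6911 (mod 13860).

6911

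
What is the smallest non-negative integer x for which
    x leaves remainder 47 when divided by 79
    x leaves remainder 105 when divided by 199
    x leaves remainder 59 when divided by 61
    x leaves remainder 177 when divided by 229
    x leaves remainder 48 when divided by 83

The moduli are pairwise coprime; N = 79·199·61·229·83 = 18227351867.
N/79 = 230725973; 230725973 ≡ 74 (mod 79); 74·63 ≡ 1, so inverse 63.
N/199 = 91594733; 91594733 ≡ 8 (mod 199); 8·25 ≡ 1, so inverse 25.
N/61 = 298809047; 298809047 ≡ 59 (mod 61); 59·30 ≡ 1, so inverse 30.
N/229 = 79595423; 79595423 ≡ 61 (mod 229); 61·214 ≡ 1, so inverse 214.
N/83 = 219606649; 219606649 ≡ 20 (mod 83); 20·54 ≡ 1, so inverse 54.
x ≡ 47·230725973·63 + 105·91594733·25 + 59·298809047·30 + 177·79595423·214 + 48·219606649·54 = 5036643659970.
5036643659970 mod 18227351867 = 5894544678.

5894544678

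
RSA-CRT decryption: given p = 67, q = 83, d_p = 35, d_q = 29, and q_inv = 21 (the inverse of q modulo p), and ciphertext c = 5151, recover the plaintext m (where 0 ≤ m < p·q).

399

m₁ = c^(d_p) mod p: c ≡ 59 (mod 67), and 59^35 mod 67 = 64.
m₂ = c^(d_q) mod q: c ≡ 5 (mod 83), and 5^29 mod 83 = 67.
h = q_inv·(m₁ − m₂) mod p = 21·(64 − 67) mod 67 = 4.
m = m₂ + h·q = 67 + 4·83 = 399.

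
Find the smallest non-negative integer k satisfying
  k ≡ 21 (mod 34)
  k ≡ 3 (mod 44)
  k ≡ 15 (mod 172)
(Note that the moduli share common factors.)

gcd(34, 44) = 2 and 2 | (3 − 21), so the pair is consistent; merging gives k ≡ 531 (mod 748), where 748 = lcm(34, 44).
gcd(748, 172) = 4 and 4 | (15 − 531), so the pair is consistent; merging gives k ≡ 531 (mod 32164), where 32164 = lcm(748, 172).
The solution is unique modulo lcm(34, 44, 172) = 32164.

531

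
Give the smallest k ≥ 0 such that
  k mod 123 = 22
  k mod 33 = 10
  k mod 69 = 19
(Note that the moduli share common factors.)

7402

gcd(123, 33) = 3 and 3 | (10 − 22), so the pair is consistent; merging gives k ≡ 637 (mod 1353), where 1353 = lcm(123, 33).
gcd(1353, 69) = 3 and 3 | (19 − 637), so the pair is consistent; merging gives k ≡ 7402 (mod 31119), where 31119 = lcm(1353, 69).
The solution is unique modulo lcm(123, 33, 69) = 31119.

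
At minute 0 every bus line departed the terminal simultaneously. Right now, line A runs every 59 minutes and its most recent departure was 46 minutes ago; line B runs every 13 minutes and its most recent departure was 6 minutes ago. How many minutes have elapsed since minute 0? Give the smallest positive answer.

From t ≡ 46 (mod 59) write t = 46 + 59s. Substituting into t ≡ 6 (mod 13) gives 59s ≡ 12 (mod 13), and since 7⁻¹ ≡ 2 (mod 13), s ≡ 11. Hence t ≡ 46 + 59·11 = 695 (mod 767).

695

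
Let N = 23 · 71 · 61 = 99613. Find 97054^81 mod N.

Mod 23: 97054 ≡ 17; by Fermat, exponent reduces to 81 mod 22 = 15; 17^15 ≡ 15 (mod 23).
Mod 71: 97054 ≡ 68; by Fermat, exponent reduces to 81 mod 70 = 11; 68^11 ≡ 69 (mod 71).
Mod 61: 97054 ≡ 3; by Fermat, exponent reduces to 81 mod 60 = 21; 3^21 ≡ 3 (mod 61).
Combine by CRT: x ≡ 15 (mod 23), x ≡ 69 (mod 71), x ≡ 3 (mod 61) ⇒ x ≡ 45509 (mod 99613).

45509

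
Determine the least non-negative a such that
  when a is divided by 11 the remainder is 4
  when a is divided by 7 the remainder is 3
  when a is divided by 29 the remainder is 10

213

Combine the congruences pairwise.
From a ≡ 4 (mod 11) write a = 4 + 11t. Substituting into a ≡ 3 (mod 7) gives 11t ≡ 6 (mod 7), and since 4⁻¹ ≡ 2 (mod 7), t ≡ 5. Hence a ≡ 4 + 11·5 = 59 (mod 77).
From a ≡ 59 (mod 77) write a = 59 + 77t. Substituting into a ≡ 10 (mod 29) gives 77t ≡ 9 (mod 29), and since 19⁻¹ ≡ 26 (mod 29), t ≡ 2. Hence a ≡ 59 + 77·2 = 213 (mod 2233).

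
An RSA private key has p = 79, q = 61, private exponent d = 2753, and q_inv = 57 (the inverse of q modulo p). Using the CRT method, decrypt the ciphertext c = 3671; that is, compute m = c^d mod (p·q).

d_p = d mod (p−1) = 2753 mod 78 = 23; d_q = d mod (q−1) = 53.
m₁ = c^(d_p) mod p: c ≡ 37 (mod 79), and 37^23 mod 79 = 75.
m₂ = c^(d_q) mod q: c ≡ 11 (mod 61), and 11^53 mod 61 = 11.
h = q_inv·(m₁ − m₂) mod p = 57·(75 − 11) mod 79 = 14.
m = m₂ + h·q = 11 + 14·61 = 865.

865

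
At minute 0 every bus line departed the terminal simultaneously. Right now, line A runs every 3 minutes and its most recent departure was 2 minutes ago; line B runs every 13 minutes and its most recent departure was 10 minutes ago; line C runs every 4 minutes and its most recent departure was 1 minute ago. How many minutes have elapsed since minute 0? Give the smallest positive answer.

The moduli are pairwise coprime; N = 3·13·4 = 156.
N/3 = 52; 52 ≡ 1 (mod 3), inverse 1.
N/13 = 12; 12 ≡ 12 (mod 13); 12·12 ≡ 1, so inverse 12.
N/4 = 39; 39 ≡ 3 (mod 4); 3·3 ≡ 1, so inverse 3.
t ≡ 2·52·1 + 10·12·12 + 1·39·3 = 1661.
1661 mod 156 = 101.

101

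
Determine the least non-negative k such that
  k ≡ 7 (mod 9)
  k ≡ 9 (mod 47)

Combine the congruences pairwise.
From k ≡ 7 (mod 9) write k = 7 + 9t. Substituting into k ≡ 9 (mod 47) gives 9t ≡ 2 (mod 47), and since 9⁻¹ ≡ 21 (mod 47), t ≡ 42. Hence k ≡ 7 + 9·42 = 385 (mod 423).

385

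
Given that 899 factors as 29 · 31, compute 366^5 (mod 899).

Mod 29: 366 ≡ 18; 18^5 ≡ 15 (mod 29).
Mod 31: 366 ≡ 25; 25^5 ≡ 5 (mod 31).
Combine by CRT: x ≡ 15 (mod 29), x ≡ 5 (mod 31) ⇒ x ≡ 160 (mod 899).

160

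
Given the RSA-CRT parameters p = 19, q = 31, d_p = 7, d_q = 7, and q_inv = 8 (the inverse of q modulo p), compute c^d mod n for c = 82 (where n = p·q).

142

m₁ = c^(d_p) mod p: c ≡ 6 (mod 19), and 6^7 mod 19 = 9.
m₂ = c^(d_q) mod q: c ≡ 20 (mod 31), and 20^7 mod 31 = 18.
h = q_inv·(m₁ − m₂) mod p = 8·(9 − 18) mod 19 = 4.
m = m₂ + h·q = 18 + 4·31 = 142.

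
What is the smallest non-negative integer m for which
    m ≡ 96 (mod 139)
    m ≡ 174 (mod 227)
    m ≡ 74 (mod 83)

The moduli are pairwise coprime; N = 139·227·83 = 2618899.
N/139 = 18841; 18841 ≡ 76 (mod 139); 76·75 ≡ 1, so inverse 75.
N/227 = 11537; 11537 ≡ 187 (mod 227); 187·17 ≡ 1, so inverse 17.
N/83 = 31553; 31553 ≡ 13 (mod 83); 13·32 ≡ 1, so inverse 32.
m ≡ 96·18841·75 + 174·11537·17 + 74·31553·32 = 244499150.
244499150 mod 2618899 = 941543.

941543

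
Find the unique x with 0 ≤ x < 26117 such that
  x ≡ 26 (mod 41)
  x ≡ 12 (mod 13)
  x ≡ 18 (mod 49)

14130

The moduli are pairwise coprime; N = 41·13·49 = 26117.
N/41 = 637; 637 ≡ 22 (mod 41); 22·28 ≡ 1, so inverse 28.
N/13 = 2009; 2009 ≡ 7 (mod 13); 7·2 ≡ 1, so inverse 2.
N/49 = 533; 533 ≡ 43 (mod 49); 43·8 ≡ 1, so inverse 8.
x ≡ 26·637·28 + 12·2009·2 + 18·533·8 = 588704.
588704 mod 26117 = 14130.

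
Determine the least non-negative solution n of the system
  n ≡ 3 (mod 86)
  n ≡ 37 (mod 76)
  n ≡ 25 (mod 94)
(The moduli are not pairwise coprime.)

138205

gcd(86, 76) = 2 and 2 | (37 − 3), so the pair is consistent; merging gives n ≡ 949 (mod 3268), where 3268 = lcm(86, 76).
gcd(3268, 94) = 2 and 2 | (25 − 949), so the pair is consistent; merging gives n ≡ 138205 (mod 153596), where 153596 = lcm(3268, 94).
The solution is unique modulo lcm(86, 76, 94) = 153596.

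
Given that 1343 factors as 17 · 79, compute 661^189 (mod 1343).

308

Mod 17: 661 ≡ 15; by Fermat, exponent reduces to 189 mod 16 = 13; 15^13 ≡ 2 (mod 17).
Mod 79: 661 ≡ 29; by Fermat, exponent reduces to 189 mod 78 = 33; 29^33 ≡ 71 (mod 79).
Combine by CRT: x ≡ 2 (mod 17), x ≡ 71 (mod 79) ⇒ x ≡ 308 (mod 1343).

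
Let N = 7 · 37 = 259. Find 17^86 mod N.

114

Mod 7: 17 ≡ 3; by Fermat, exponent reduces to 86 mod 6 = 2; 3^2 ≡ 2 (mod 7).
Mod 37: 17 ≡ 17; by Fermat, exponent reduces to 86 mod 36 = 14; 17^14 ≡ 3 (mod 37).
Combine by CRT: x ≡ 2 (mod 7), x ≡ 3 (mod 37) ⇒ x ≡ 114 (mod 259).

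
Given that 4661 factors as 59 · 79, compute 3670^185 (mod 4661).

2717

Mod 59: 3670 ≡ 12; by Fermat, exponent reduces to 185 mod 58 = 11; 12^11 ≡ 3 (mod 59).
Mod 79: 3670 ≡ 36; by Fermat, exponent reduces to 185 mod 78 = 29; 36^29 ≡ 31 (mod 79).
Combine by CRT: x ≡ 3 (mod 59), x ≡ 31 (mod 79) ⇒ x ≡ 2717 (mod 4661).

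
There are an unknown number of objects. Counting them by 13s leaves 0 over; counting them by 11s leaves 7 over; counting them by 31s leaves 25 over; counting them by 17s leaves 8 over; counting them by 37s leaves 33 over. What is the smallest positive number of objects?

2693522

The moduli are pairwise coprime; M = 13·11·31·17·37 = 2788357.
M/13 = 214489; 214489 ≡ 2 (mod 13); 2·7 ≡ 1, so inverse 7.
M/11 = 253487; 253487 ≡ 3 (mod 11); 3·4 ≡ 1, so inverse 4.
M/31 = 89947; 89947 ≡ 16 (mod 31); 16·2 ≡ 1, so inverse 2.
M/17 = 164021; 164021 ≡ 5 (mod 17); 5·7 ≡ 1, so inverse 7.
M/37 = 75361; 75361 ≡ 29 (mod 37); 29·23 ≡ 1, so inverse 23.
N ≡ 0·214489·7 + 7·253487·4 + 25·89947·2 + 8·164021·7 + 33·75361·23 = 77979161.
77979161 mod 2788357 = 2693522.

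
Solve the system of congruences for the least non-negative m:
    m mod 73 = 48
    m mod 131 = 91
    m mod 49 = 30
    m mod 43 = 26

9084679

From m ≡ 48 (mod 73) write m = 48 + 73t. Substituting into m ≡ 91 (mod 131) gives 73t ≡ 43 (mod 131), and since 73⁻¹ ≡ 70 (mod 131), t ≡ 128. Hence m ≡ 48 + 73·128 = 9392 (mod 9563).
From m ≡ 9392 (mod 9563) write m = 9392 + 9563t. Substituting into m ≡ 30 (mod 49) gives 9563t ≡ 46 (mod 49), and since 8⁻¹ ≡ 43 (mod 49), t ≡ 18. Hence m ≡ 9392 + 9563·18 = 181526 (mod 468587).
From m ≡ 181526 (mod 468587) write m = 181526 + 468587t. Substituting into m ≡ 26 (mod 43) gives 468587t ≡ 3 (mod 43), and since 16⁻¹ ≡ 35 (mod 43), t ≡ 19. Hence m ≡ 181526 + 468587·19 = 9084679 (mod 20149241).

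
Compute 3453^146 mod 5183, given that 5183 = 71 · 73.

Mod 71: 3453 ≡ 45; by Fermat, exponent reduces to 146 mod 70 = 6; 45^6 ≡ 30 (mod 71).
Mod 73: 3453 ≡ 22; by Fermat, exponent reduces to 146 mod 72 = 2; 22^2 ≡ 46 (mod 73).
Combine by CRT: x ≡ 30 (mod 71), x ≡ 46 (mod 73) ⇒ x ≡ 4645 (mod 5183).

4645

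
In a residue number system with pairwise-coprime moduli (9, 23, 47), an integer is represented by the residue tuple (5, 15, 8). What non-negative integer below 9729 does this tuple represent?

The moduli are pairwise coprime; N = 9·23·47 = 9729.
N/9 = 1081; 1081 ≡ 1 (mod 9), inverse 1.
N/23 = 423; 423 ≡ 9 (mod 23); 9·18 ≡ 1, so inverse 18.
N/47 = 207; 207 ≡ 19 (mod 47); 19·5 ≡ 1, so inverse 5.
x ≡ 5·1081·1 + 15·423·18 + 8·207·5 = 127895.
127895 mod 9729 = 1418.

1418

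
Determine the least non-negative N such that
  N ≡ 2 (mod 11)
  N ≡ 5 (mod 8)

13

From N ≡ 2 (mod 11) write N = 2 + 11t. Substituting into N ≡ 5 (mod 8) gives 11t ≡ 3 (mod 8), and since 3⁻¹ ≡ 3 (mod 8), t ≡ 1. Hence N ≡ 2 + 11·1 = 13 (mod 88).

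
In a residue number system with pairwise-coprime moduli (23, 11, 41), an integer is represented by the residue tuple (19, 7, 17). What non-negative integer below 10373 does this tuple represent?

The moduli are pairwise coprime; N = 23·11·41 = 10373.
N/23 = 451; 451 ≡ 14 (mod 23); 14·5 ≡ 1, so inverse 5.
N/11 = 943; 943 ≡ 8 (mod 11); 8·7 ≡ 1, so inverse 7.
N/41 = 253; 253 ≡ 7 (mod 41); 7·6 ≡ 1, so inverse 6.
x ≡ 19·451·5 + 7·943·7 + 17·253·6 = 114858.
114858 mod 10373 = 755.

755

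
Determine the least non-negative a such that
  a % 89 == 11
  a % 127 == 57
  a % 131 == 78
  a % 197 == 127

53865837

From a ≡ 11 (mod 89) write a = 11 + 89t. Substituting into a ≡ 57 (mod 127) gives 89t ≡ 46 (mod 127), and since 89⁻¹ ≡ 10 (mod 127), t ≡ 79. Hence a ≡ 11 + 89·79 = 7042 (mod 11303).
From a ≡ 7042 (mod 11303) write a = 7042 + 11303t. Substituting into a ≡ 78 (mod 131) gives 11303t ≡ 110 (mod 131), and since 37⁻¹ ≡ 85 (mod 131), t ≡ 49. Hence a ≡ 7042 + 11303·49 = 560889 (mod 1480693).
From a ≡ 560889 (mod 1480693) write a = 560889 + 1480693t. Substituting into a ≡ 127 (mod 197) gives 1480693t ≡ 97 (mod 197), and since 41⁻¹ ≡ 173 (mod 197), t ≡ 36. Hence a ≡ 560889 + 1480693·36 = 53865837 (mod 291696521).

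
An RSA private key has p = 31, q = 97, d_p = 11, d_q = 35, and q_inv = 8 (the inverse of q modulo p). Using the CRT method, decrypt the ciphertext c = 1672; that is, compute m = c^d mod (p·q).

m₁ = c^(d_p) mod p: c ≡ 29 (mod 31), and 29^11 mod 31 = 29.
m₂ = c^(d_q) mod q: c ≡ 23 (mod 97), and 23^35 mod 97 = 40.
h = q_inv·(m₁ − m₂) mod p = 8·(29 − 40) mod 31 = 5.
m = m₂ + h·q = 40 + 5·97 = 525.

525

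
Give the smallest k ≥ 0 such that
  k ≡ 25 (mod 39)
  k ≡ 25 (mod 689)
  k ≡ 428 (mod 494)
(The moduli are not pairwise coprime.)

gcd(39, 689) = 13 and 13 | (25 − 25), so the pair is consistent; merging gives k ≡ 25 (mod 2067), where 2067 = lcm(39, 689).
gcd(2067, 494) = 13 and 13 | (428 − 25), so the pair is consistent; merging gives k ≡ 76504 (mod 78546), where 78546 = lcm(2067, 494).
The solution is unique modulo lcm(39, 689, 494) = 78546.

76504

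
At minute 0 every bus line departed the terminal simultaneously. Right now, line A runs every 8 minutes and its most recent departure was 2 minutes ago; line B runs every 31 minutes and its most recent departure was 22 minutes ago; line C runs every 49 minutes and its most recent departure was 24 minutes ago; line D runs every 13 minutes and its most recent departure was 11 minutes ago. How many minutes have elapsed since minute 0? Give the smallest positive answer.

143986

From t ≡ 2 (mod 8) write t = 2 + 8s. Substituting into t ≡ 22 (mod 31) gives 8s ≡ 20 (mod 31), and since 8⁻¹ ≡ 4 (mod 31), s ≡ 18. Hence t ≡ 2 + 8·18 = 146 (mod 248).
From t ≡ 146 (mod 248) write t = 146 + 248s. Substituting into t ≡ 24 (mod 49) gives 248s ≡ 25 (mod 49), and since 3⁻¹ ≡ 33 (mod 49), s ≡ 41. Hence t ≡ 146 + 248·41 = 10314 (mod 12152).
From t ≡ 10314 (mod 12152) write t = 10314 + 12152s. Substituting into t ≡ 11 (mod 13) gives 12152s ≡ 6 (mod 13), and since 10⁻¹ ≡ 4 (mod 13), s ≡ 11. Hence t ≡ 10314 + 12152·11 = 143986 (mod 157976).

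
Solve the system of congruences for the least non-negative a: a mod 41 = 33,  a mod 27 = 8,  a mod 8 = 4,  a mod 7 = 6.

The moduli are pairwise coprime; N = 41·27·8·7 = 61992.
N/41 = 1512; 1512 ≡ 36 (mod 41); 36·8 ≡ 1, so inverse 8.
N/27 = 2296; 2296 ≡ 1 (mod 27), inverse 1.
N/8 = 7749; 7749 ≡ 5 (mod 8); 5·5 ≡ 1, so inverse 5.
N/7 = 8856; 8856 ≡ 1 (mod 7), inverse 1.
a ≡ 33·1512·8 + 8·2296·1 + 4·7749·5 + 6·8856·1 = 625652.
625652 mod 61992 = 5732.

5732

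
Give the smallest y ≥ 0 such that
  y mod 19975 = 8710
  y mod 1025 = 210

488110

gcd(19975, 1025) = 25 and 25 | (210 − 8710), so the pair is consistent; merging gives y ≡ 488110 (mod 818975), where 818975 = lcm(19975, 1025).
The solution is unique modulo lcm(19975, 1025) = 818975.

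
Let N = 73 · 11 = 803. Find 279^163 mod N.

570

Mod 73: 279 ≡ 60; by Fermat, exponent reduces to 163 mod 72 = 19; 60^19 ≡ 59 (mod 73).
Mod 11: 279 ≡ 4; by Fermat, exponent reduces to 163 mod 10 = 3; 4^3 ≡ 9 (mod 11).
Combine by CRT: x ≡ 59 (mod 73), x ≡ 9 (mod 11) ⇒ x ≡ 570 (mod 803).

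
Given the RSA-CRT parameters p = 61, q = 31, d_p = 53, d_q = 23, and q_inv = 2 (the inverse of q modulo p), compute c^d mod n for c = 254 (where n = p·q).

m₁ = c^(d_p) mod p: c ≡ 10 (mod 61), and 10^53 mod 61 = 54.
m₂ = c^(d_q) mod q: c ≡ 6 (mod 31), and 6^23 mod 31 = 26.
h = q_inv·(m₁ − m₂) mod p = 2·(54 − 26) mod 61 = 56.
m = m₂ + h·q = 26 + 56·31 = 1762.

1762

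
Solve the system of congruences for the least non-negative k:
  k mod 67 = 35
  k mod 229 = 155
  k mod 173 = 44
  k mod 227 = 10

142390981

The moduli are pairwise coprime; N = 67·229·173·227 = 602534953.
N/67 = 8993059; 8993059 ≡ 51 (mod 67); 51·46 ≡ 1, so inverse 46.
N/229 = 2631157; 2631157 ≡ 176 (mod 229); 176·108 ≡ 1, so inverse 108.
N/173 = 3482861; 3482861 ≡ 25 (mod 173); 25·90 ≡ 1, so inverse 90.
N/227 = 2654339; 2654339 ≡ 28 (mod 227); 28·73 ≡ 1, so inverse 73.
k ≡ 35·8993059·46 + 155·2631157·108 + 44·3482861·90 + 10·2654339·73 = 74254190200.
74254190200 mod 602534953 = 142390981.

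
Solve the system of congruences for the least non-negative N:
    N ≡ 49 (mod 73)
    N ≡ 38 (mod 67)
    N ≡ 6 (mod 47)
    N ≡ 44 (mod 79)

6073722

From N ≡ 49 (mod 73) write N = 49 + 73t. Substituting into N ≡ 38 (mod 67) gives 73t ≡ 56 (mod 67), and since 6⁻¹ ≡ 56 (mod 67), t ≡ 54. Hence N ≡ 49 + 73·54 = 3991 (mod 4891).
From N ≡ 3991 (mod 4891) write N = 3991 + 4891t. Substituting into N ≡ 6 (mod 47) gives 4891t ≡ 10 (mod 47), and since 3⁻¹ ≡ 16 (mod 47), t ≡ 19. Hence N ≡ 3991 + 4891·19 = 96920 (mod 229877).
From N ≡ 96920 (mod 229877) write N = 96920 + 229877t. Substituting into N ≡ 44 (mod 79) gives 229877t ≡ 57 (mod 79), and since 66⁻¹ ≡ 6 (mod 79), t ≡ 26. Hence N ≡ 96920 + 229877·26 = 6073722 (mod 18160283).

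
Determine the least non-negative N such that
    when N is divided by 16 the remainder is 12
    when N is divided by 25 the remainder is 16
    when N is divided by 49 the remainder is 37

3516

Combine the congruences pairwise.
From N ≡ 12 (mod 16) write N = 12 + 16t. Substituting into N ≡ 16 (mod 25) gives 16t ≡ 4 (mod 25), and since 16⁻¹ ≡ 11 (mod 25), t ≡ 19. Hence N ≡ 12 + 16·19 = 316 (mod 400).
From N ≡ 316 (mod 400) write N = 316 + 400t. Substituting into N ≡ 37 (mod 49) gives 400t ≡ 15 (mod 49), and since 8⁻¹ ≡ 43 (mod 49), t ≡ 8. Hence N ≡ 316 + 400·8 = 3516 (mod 19600).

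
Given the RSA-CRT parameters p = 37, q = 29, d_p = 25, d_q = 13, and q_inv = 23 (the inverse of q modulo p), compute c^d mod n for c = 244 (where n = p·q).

331

m₁ = c^(d_p) mod p: c ≡ 22 (mod 37), and 22^25 mod 37 = 35.
m₂ = c^(d_q) mod q: c ≡ 12 (mod 29), and 12^13 mod 29 = 12.
h = q_inv·(m₁ − m₂) mod p = 23·(35 − 12) mod 37 = 11.
m = m₂ + h·q = 12 + 11·29 = 331.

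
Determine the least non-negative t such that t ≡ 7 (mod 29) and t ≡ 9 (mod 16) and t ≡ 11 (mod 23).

The moduli are pairwise coprime; N = 29·16·23 = 10672.
N/29 = 368; 368 ≡ 20 (mod 29); 20·16 ≡ 1, so inverse 16.
N/16 = 667; 667 ≡ 11 (mod 16); 11·3 ≡ 1, so inverse 3.
N/23 = 464; 464 ≡ 4 (mod 23); 4·6 ≡ 1, so inverse 6.
t ≡ 7·368·16 + 9·667·3 + 11·464·6 = 89849.
89849 mod 10672 = 4473.

4473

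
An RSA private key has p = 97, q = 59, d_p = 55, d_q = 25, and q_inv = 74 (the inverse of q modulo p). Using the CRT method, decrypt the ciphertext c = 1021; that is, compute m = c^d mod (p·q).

m₁ = c^(d_p) mod p: c ≡ 51 (mod 97), and 51^55 mod 97 = 30.
m₂ = c^(d_q) mod q: c ≡ 18 (mod 59), and 18^25 mod 59 = 55.
h = q_inv·(m₁ − m₂) mod p = 74·(30 − 55) mod 97 = 90.
m = m₂ + h·q = 55 + 90·59 = 5365.

5365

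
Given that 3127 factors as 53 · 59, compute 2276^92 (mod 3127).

122

Mod 53: 2276 ≡ 50; by Fermat, exponent reduces to 92 mod 52 = 40; 50^40 ≡ 16 (mod 53).
Mod 59: 2276 ≡ 34; by Fermat, exponent reduces to 92 mod 58 = 34; 34^34 ≡ 4 (mod 59).
Combine by CRT: x ≡ 16 (mod 53), x ≡ 4 (mod 59) ⇒ x ≡ 122 (mod 3127).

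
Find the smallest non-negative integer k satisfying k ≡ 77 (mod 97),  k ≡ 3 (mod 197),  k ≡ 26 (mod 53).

Combine the congruences pairwise.
From k ≡ 77 (mod 97) write k = 77 + 97t. Substituting into k ≡ 3 (mod 197) gives 97t ≡ 123 (mod 197), and since 97⁻¹ ≡ 65 (mod 197), t ≡ 115. Hence k ≡ 77 + 97·115 = 11232 (mod 19109).
From k ≡ 11232 (mod 19109) write k = 11232 + 19109t. Substituting into k ≡ 26 (mod 53) gives 19109t ≡ 30 (mod 53), and since 29⁻¹ ≡ 11 (mod 53), t ≡ 12. Hence k ≡ 11232 + 19109·12 = 240540 (mod 1012777).

240540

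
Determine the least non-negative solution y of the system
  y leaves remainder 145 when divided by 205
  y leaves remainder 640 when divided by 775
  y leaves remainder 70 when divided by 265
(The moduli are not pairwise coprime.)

454015

Combine the congruences pairwise.
gcd(205, 775) = 5 and 5 | (640 − 145), so the pair is consistent; merging gives y ≡ 9165 (mod 31775), where 31775 = lcm(205, 775).
gcd(31775, 265) = 5 and 5 | (70 − 9165), so the pair is consistent; merging gives y ≡ 454015 (mod 1684075), where 1684075 = lcm(31775, 265).
The solution is unique modulo lcm(205, 775, 265) = 1684075.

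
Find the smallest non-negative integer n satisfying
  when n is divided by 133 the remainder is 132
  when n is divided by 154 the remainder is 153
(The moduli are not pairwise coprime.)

2925

gcd(133, 154) = 7 and 7 | (153 − 132), so the pair is consistent; merging gives n ≡ 2925 (mod 2926), where 2926 = lcm(133, 154).
The solution is unique modulo lcm(133, 154) = 2926.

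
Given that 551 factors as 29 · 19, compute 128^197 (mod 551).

Mod 29: 128 ≡ 12; by Fermat, exponent reduces to 197 mod 28 = 1; 12^1 ≡ 12 (mod 29).
Mod 19: 128 ≡ 14; by Fermat, exponent reduces to 197 mod 18 = 17; 14^17 ≡ 15 (mod 19).
Combine by CRT: x ≡ 12 (mod 29), x ≡ 15 (mod 19) ⇒ x ≡ 186 (mod 551).

186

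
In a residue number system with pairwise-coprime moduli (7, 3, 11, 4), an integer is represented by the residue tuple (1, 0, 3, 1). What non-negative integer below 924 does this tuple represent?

From x ≡ 1 (mod 7) write x = 1 + 7t. Substituting into x ≡ 0 (mod 3) gives 7t ≡ 2 (mod 3), and since 1⁻¹ ≡ 1 (mod 3), t ≡ 2. Hence x ≡ 1 + 7·2 = 15 (mod 21).
From x ≡ 15 (mod 21) write x = 15 + 21t. Substituting into x ≡ 3 (mod 11) gives 21t ≡ 10 (mod 11), and since 10⁻¹ ≡ 10 (mod 11), t ≡ 1. Hence x ≡ 15 + 21·1 = 36 (mod 231).
From x ≡ 36 (mod 231) write x = 36 + 231t. Substituting into x ≡ 1 (mod 4) gives 231t ≡ 1 (mod 4), and since 3⁻¹ ≡ 3 (mod 4), t ≡ 3. Hence x ≡ 36 + 231·3 = 729 (mod 924).

729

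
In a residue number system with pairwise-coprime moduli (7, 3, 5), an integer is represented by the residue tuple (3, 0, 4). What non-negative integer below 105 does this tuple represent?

From x ≡ 3 (mod 7) write x = 3 + 7t. Substituting into x ≡ 0 (mod 3) gives 7t ≡ 0 (mod 3), and since 1⁻¹ ≡ 1 (mod 3), t ≡ 0. Hence x ≡ 3 + 7·0 = 3 (mod 21).
From x ≡ 3 (mod 21) write x = 3 + 21t. Substituting into x ≡ 4 (mod 5) gives 21t ≡ 1 (mod 5), and since 1⁻¹ ≡ 1 (mod 5), t ≡ 1. Hence x ≡ 3 + 21·1 = 24 (mod 105).

24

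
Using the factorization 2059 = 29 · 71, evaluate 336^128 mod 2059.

1712

Mod 29: 336 ≡ 17; by Fermat, exponent reduces to 128 mod 28 = 16; 17^16 ≡ 1 (mod 29).
Mod 71: 336 ≡ 52; by Fermat, exponent reduces to 128 mod 70 = 58; 52^58 ≡ 8 (mod 71).
Combine by CRT: x ≡ 1 (mod 29), x ≡ 8 (mod 71) ⇒ x ≡ 1712 (mod 2059).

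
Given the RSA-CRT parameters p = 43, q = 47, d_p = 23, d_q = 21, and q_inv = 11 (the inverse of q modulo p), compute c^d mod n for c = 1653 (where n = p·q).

m₁ = c^(d_p) mod p: c ≡ 19 (mod 43), and 19^23 mod 43 = 26.
m₂ = c^(d_q) mod q: c ≡ 8 (mod 47), and 8^21 mod 47 = 36.
h = q_inv·(m₁ − m₂) mod p = 11·(26 − 36) mod 43 = 19.
m = m₂ + h·q = 36 + 19·47 = 929.

929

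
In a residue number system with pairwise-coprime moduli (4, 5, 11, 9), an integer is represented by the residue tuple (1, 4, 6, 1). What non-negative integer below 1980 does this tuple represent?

From x ≡ 1 (mod 4) write x = 1 + 4t. Substituting into x ≡ 4 (mod 5) gives 4t ≡ 3 (mod 5), and since 4⁻¹ ≡ 4 (mod 5), t ≡ 2. Hence x ≡ 1 + 4·2 = 9 (mod 20).
From x ≡ 9 (mod 20) write x = 9 + 20t. Substituting into x ≡ 6 (mod 11) gives 20t ≡ 8 (mod 11), and since 9⁻¹ ≡ 5 (mod 11), t ≡ 7. Hence x ≡ 9 + 20·7 = 149 (mod 220).
From x ≡ 149 (mod 220) write x = 149 + 220t. Substituting into x ≡ 1 (mod 9) gives 220t ≡ 5 (mod 9), and since 4⁻¹ ≡ 7 (mod 9), t ≡ 8. Hence x ≡ 149 + 220·8 = 1909 (mod 1980).

1909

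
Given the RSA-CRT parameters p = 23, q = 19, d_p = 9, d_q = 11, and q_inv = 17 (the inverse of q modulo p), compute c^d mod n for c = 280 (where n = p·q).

13

m₁ = c^(d_p) mod p: c ≡ 4 (mod 23), and 4^9 mod 23 = 13.
m₂ = c^(d_q) mod q: c ≡ 14 (mod 19), and 14^11 mod 19 = 13.
h = q_inv·(m₁ − m₂) mod p = 17·(13 − 13) mod 23 = 0.
m = m₂ + h·q = 13 + 0·19 = 13.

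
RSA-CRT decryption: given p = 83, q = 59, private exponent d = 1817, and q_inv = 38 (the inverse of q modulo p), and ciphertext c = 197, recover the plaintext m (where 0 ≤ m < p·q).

1996

d_p = d mod (p−1) = 1817 mod 82 = 13; d_q = d mod (q−1) = 19.
m₁ = c^(d_p) mod p: c ≡ 31 (mod 83), and 31^13 mod 83 = 4.
m₂ = c^(d_q) mod q: c ≡ 20 (mod 59), and 20^19 mod 59 = 49.
h = q_inv·(m₁ − m₂) mod p = 38·(4 − 49) mod 83 = 33.
m = m₂ + h·q = 49 + 33·59 = 1996.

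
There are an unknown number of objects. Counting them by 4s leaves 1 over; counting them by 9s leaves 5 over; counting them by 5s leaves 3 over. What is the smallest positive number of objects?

113

From N ≡ 1 (mod 4) write N = 1 + 4t. Substituting into N ≡ 5 (mod 9) gives 4t ≡ 4 (mod 9), and since 4⁻¹ ≡ 7 (mod 9), t ≡ 1. Hence N ≡ 1 + 4·1 = 5 (mod 36).
From N ≡ 5 (mod 36) write N = 5 + 36t. Substituting into N ≡ 3 (mod 5) gives 36t ≡ 3 (mod 5), and since 1⁻¹ ≡ 1 (mod 5), t ≡ 3. Hence N ≡ 5 + 36·3 = 113 (mod 180).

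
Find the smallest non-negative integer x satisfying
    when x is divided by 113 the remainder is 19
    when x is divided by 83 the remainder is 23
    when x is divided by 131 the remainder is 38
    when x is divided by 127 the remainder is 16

The moduli are pairwise coprime; N = 113·83·131·127 = 156038423.
N/113 = 1380871; 1380871 ≡ 11 (mod 113); 11·72 ≡ 1, so inverse 72.
N/83 = 1879981; 1879981 ≡ 31 (mod 83); 31·75 ≡ 1, so inverse 75.
N/131 = 1191133; 1191133 ≡ 81 (mod 131); 81·55 ≡ 1, so inverse 55.
N/127 = 1228649; 1228649 ≡ 51 (mod 127); 51·5 ≡ 1, so inverse 5.
x ≡ 19·1380871·72 + 23·1879981·75 + 38·1191133·55 + 16·1228649·5 = 7719758643.
7719758643 mod 156038423 = 73875916.

73875916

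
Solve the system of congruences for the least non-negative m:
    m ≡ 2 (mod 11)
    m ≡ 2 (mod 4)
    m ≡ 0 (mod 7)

The moduli are pairwise coprime; N = 11·4·7 = 308.
N/11 = 28; 28 ≡ 6 (mod 11); 6·2 ≡ 1, so inverse 2.
N/4 = 77; 77 ≡ 1 (mod 4), inverse 1.
N/7 = 44; 44 ≡ 2 (mod 7); 2·4 ≡ 1, so inverse 4.
m ≡ 2·28·2 + 2·77·1 + 0·44·4 = 266.
266 mod 308 = 266.

266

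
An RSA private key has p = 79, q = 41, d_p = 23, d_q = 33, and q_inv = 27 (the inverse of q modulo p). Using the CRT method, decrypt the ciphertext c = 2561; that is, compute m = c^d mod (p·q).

m₁ = c^(d_p) mod p: c ≡ 33 (mod 79), and 33^23 mod 79 = 69.
m₂ = c^(d_q) mod q: c ≡ 19 (mod 41), and 19^33 mod 41 = 26.
h = q_inv·(m₁ − m₂) mod p = 27·(69 − 26) mod 79 = 55.
m = m₂ + h·q = 26 + 55·41 = 2281.

2281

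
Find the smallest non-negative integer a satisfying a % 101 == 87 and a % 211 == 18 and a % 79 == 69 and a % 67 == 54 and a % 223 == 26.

The moduli are pairwise coprime; N = 101·211·79·67·223 = 25154204429.
N/101 = 249051529; 249051529 ≡ 73 (mod 101); 73·18 ≡ 1, so inverse 18.
N/211 = 119214239; 119214239 ≡ 83 (mod 211); 83·150 ≡ 1, so inverse 150.
N/79 = 318407651; 318407651 ≡ 47 (mod 79); 47·37 ≡ 1, so inverse 37.
N/67 = 375435887; 375435887 ≡ 47 (mod 67); 47·10 ≡ 1, so inverse 10.
N/223 = 112799123; 112799123 ≡ 148 (mod 223); 148·110 ≡ 1, so inverse 110.
a ≡ 87·249051529·18 + 18·119214239·150 + 69·318407651·37 + 54·375435887·10 + 26·112799123·110 = 2050128743477.
2050128743477 mod 25154204429 = 12638184728.

12638184728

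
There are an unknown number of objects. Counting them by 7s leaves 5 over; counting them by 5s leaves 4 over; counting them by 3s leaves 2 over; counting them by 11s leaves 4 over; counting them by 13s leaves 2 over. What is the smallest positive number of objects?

The moduli are pairwise coprime; M = 7·5·3·11·13 = 15015.
M/7 = 2145; 2145 ≡ 3 (mod 7); 3·5 ≡ 1, so inverse 5.
M/5 = 3003; 3003 ≡ 3 (mod 5); 3·2 ≡ 1, so inverse 2.
M/3 = 5005; 5005 ≡ 1 (mod 3), inverse 1.
M/11 = 1365; 1365 ≡ 1 (mod 11), inverse 1.
M/13 = 1155; 1155 ≡ 11 (mod 13); 11·6 ≡ 1, so inverse 6.
N ≡ 5·2145·5 + 4·3003·2 + 2·5005·1 + 4·1365·1 + 2·1155·6 = 106979.
106979 mod 15015 = 1874.

1874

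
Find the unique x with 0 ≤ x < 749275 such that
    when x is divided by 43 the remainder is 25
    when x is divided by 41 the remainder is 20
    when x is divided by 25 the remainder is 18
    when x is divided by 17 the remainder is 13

Combine the congruences pairwise.
From x ≡ 25 (mod 43) write x = 25 + 43t. Substituting into x ≡ 20 (mod 41) gives 43t ≡ 36 (mod 41), and since 2⁻¹ ≡ 21 (mod 41), t ≡ 18. Hence x ≡ 25 + 43·18 = 799 (mod 1763).
From x ≡ 799 (mod 1763) write x = 799 + 1763t. Substituting into x ≡ 18 (mod 25) gives 1763t ≡ 19 (mod 25), and since 13⁻¹ ≡ 2 (mod 25), t ≡ 13. Hence x ≡ 799 + 1763·13 = 23718 (mod 44075).
From x ≡ 23718 (mod 44075) write x = 23718 + 44075t. Substituting into x ≡ 13 (mod 17) gives 44075t ≡ 10 (mod 17), and since 11⁻¹ ≡ 14 (mod 17), t ≡ 4. Hence x ≡ 23718 + 44075·4 = 200018 (mod 749275).

200018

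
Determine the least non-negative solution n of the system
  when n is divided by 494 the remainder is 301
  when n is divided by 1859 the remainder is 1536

36857

gcd(494, 1859) = 13 and 13 | (1536 − 301), so the pair is consistent; merging gives n ≡ 36857 (mod 70642), where 70642 = lcm(494, 1859).
The solution is unique modulo lcm(494, 1859) = 70642.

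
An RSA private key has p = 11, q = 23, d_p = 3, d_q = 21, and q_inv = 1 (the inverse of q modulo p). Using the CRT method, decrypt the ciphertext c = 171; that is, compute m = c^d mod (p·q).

m₁ = c^(d_p) mod p: c ≡ 6 (mod 11), and 6^3 mod 11 = 7.
m₂ = c^(d_q) mod q: c ≡ 10 (mod 23), and 10^21 mod 23 = 7.
h = q_inv·(m₁ − m₂) mod p = 1·(7 − 7) mod 11 = 0.
m = m₂ + h·q = 7 + 0·23 = 7.

7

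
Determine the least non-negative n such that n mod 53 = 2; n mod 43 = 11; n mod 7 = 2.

The moduli are pairwise coprime; M = 53·43·7 = 15953.
M/53 = 301; 301 ≡ 36 (mod 53); 36·28 ≡ 1, so inverse 28.
M/43 = 371; 371 ≡ 27 (mod 43); 27·8 ≡ 1, so inverse 8.
M/7 = 2279; 2279 ≡ 4 (mod 7); 4·2 ≡ 1, so inverse 2.
n ≡ 2·301·28 + 11·371·8 + 2·2279·2 = 58620.
58620 mod 15953 = 10761.

10761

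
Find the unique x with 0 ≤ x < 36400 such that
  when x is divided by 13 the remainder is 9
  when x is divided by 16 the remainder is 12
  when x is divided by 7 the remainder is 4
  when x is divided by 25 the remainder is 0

From x ≡ 9 (mod 13) write x = 9 + 13t. Substituting into x ≡ 12 (mod 16) gives 13t ≡ 3 (mod 16), and since 13⁻¹ ≡ 5 (mod 16), t ≡ 15. Hence x ≡ 9 + 13·15 = 204 (mod 208).
From x ≡ 204 (mod 208) write x = 204 + 208t. Substituting into x ≡ 4 (mod 7) gives 208t ≡ 3 (mod 7), and since 5⁻¹ ≡ 3 (mod 7), t ≡ 2. Hence x ≡ 204 + 208·2 = 620 (mod 1456).
From x ≡ 620 (mod 1456) write x = 620 + 1456t. Substituting into x ≡ 0 (mod 25) gives 1456t ≡ 5 (mod 25), and since 6⁻¹ ≡ 21 (mod 25), t ≡ 5. Hence x ≡ 620 + 1456·5 = 7900 (mod 36400).

7900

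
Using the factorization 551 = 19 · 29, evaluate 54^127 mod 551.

54

Mod 19: 54 ≡ 16; by Fermat, exponent reduces to 127 mod 18 = 1; 16^1 ≡ 16 (mod 19).
Mod 29: 54 ≡ 25; by Fermat, exponent reduces to 127 mod 28 = 15; 25^15 ≡ 25 (mod 29).
Combine by CRT: x ≡ 16 (mod 19), x ≡ 25 (mod 29) ⇒ x ≡ 54 (mod 551).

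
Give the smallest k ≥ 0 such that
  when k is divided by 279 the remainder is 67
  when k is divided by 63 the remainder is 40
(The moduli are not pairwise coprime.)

Combine the congruences pairwise.
gcd(279, 63) = 9 and 9 | (40 − 67), so the pair is consistent; merging gives k ≡ 1741 (mod 1953), where 1953 = lcm(279, 63).
The solution is unique modulo lcm(279, 63) = 1953.

1741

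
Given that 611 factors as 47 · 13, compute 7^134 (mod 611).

153

Mod 47: 7 ≡ 7; by Fermat, exponent reduces to 134 mod 46 = 42; 7^42 ≡ 12 (mod 47).
Mod 13: 7 ≡ 7; by Fermat, exponent reduces to 134 mod 12 = 2; 7^2 ≡ 10 (mod 13).
Combine by CRT: x ≡ 12 (mod 47), x ≡ 10 (mod 13) ⇒ x ≡ 153 (mod 611).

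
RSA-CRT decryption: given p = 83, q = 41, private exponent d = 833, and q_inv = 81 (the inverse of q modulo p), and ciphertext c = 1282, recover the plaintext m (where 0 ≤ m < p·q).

d_p = d mod (p−1) = 833 mod 82 = 13; d_q = d mod (q−1) = 33.
m₁ = c^(d_p) mod p: c ≡ 37 (mod 83), and 37^13 mod 83 = 33.
m₂ = c^(d_q) mod q: c ≡ 11 (mod 41), and 11^33 mod 41 = 34.
h = q_inv·(m₁ − m₂) mod p = 81·(33 − 34) mod 83 = 2.
m = m₂ + h·q = 34 + 2·41 = 116.

116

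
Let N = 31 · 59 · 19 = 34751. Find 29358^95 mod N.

29389

Mod 31: 29358 ≡ 1; by Fermat, exponent reduces to 95 mod 30 = 5; 1^5 ≡ 1 (mod 31).
Mod 59: 29358 ≡ 35; by Fermat, exponent reduces to 95 mod 58 = 37; 35^37 ≡ 7 (mod 59).
Mod 19: 29358 ≡ 3; by Fermat, exponent reduces to 95 mod 18 = 5; 3^5 ≡ 15 (mod 19).
Combine by CRT: x ≡ 1 (mod 31), x ≡ 7 (mod 59), x ≡ 15 (mod 19) ⇒ x ≡ 29389 (mod 34751).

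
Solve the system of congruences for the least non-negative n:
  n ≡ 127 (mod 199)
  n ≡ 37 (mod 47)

5301

From n ≡ 127 (mod 199) write n = 127 + 199t. Substituting into n ≡ 37 (mod 47) gives 199t ≡ 4 (mod 47), and since 11⁻¹ ≡ 30 (mod 47), t ≡ 26. Hence n ≡ 127 + 199·26 = 5301 (mod 9353).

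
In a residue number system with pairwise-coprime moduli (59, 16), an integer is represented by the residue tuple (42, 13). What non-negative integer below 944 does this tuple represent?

Combine the congruences pairwise.
From x ≡ 42 (mod 59) write x = 42 + 59t. Substituting into x ≡ 13 (mod 16) gives 59t ≡ 3 (mod 16), and since 11⁻¹ ≡ 3 (mod 16), t ≡ 9. Hence x ≡ 42 + 59·9 = 573 (mod 944).

573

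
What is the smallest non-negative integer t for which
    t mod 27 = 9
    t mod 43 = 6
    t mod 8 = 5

4005

From t ≡ 9 (mod 27) write t = 9 + 27s. Substituting into t ≡ 6 (mod 43) gives 27s ≡ 40 (mod 43), and since 27⁻¹ ≡ 8 (mod 43), s ≡ 19. Hence t ≡ 9 + 27·19 = 522 (mod 1161).
From t ≡ 522 (mod 1161) write t = 522 + 1161s. Substituting into t ≡ 5 (mod 8) gives 1161s ≡ 3 (mod 8), and since 1⁻¹ ≡ 1 (mod 8), s ≡ 3. Hence t ≡ 522 + 1161·3 = 4005 (mod 9288).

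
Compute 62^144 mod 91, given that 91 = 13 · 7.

1

Mod 13: 62 ≡ 10; since 12 | 144, by Fermat 10^144 ≡ 1 (mod 13).
Mod 7: 62 ≡ 6; since 6 | 144, by Fermat 6^144 ≡ 1 (mod 7).
Combine by CRT: x ≡ 1 (mod 13), x ≡ 1 (mod 7) ⇒ x ≡ 1 (mod 91).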